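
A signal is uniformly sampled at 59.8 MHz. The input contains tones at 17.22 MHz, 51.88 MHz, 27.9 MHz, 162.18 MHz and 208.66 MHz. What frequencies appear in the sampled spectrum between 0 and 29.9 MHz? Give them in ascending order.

fs/2 = 29.9 MHz.
17.22 MHz ≤ fs/2 = 29.9 MHz, passes unchanged.
51.88 MHz > fs/2 = 29.9 MHz, folds to fs − 51.88 MHz = 7.92 MHz.
27.9 MHz ≤ fs/2 = 29.9 MHz, passes unchanged.
162.18 MHz mod fs = 42.58 MHz.
42.58 MHz > fs/2 = 29.9 MHz, folds to fs − 42.58 MHz = 17.22 MHz.
208.66 MHz mod fs = 29.26 MHz.
29.26 MHz ≤ fs/2 = 29.9 MHz, appears at 29.26 MHz.
Distinct values: {7.92 MHz, 17.22 MHz, 27.9 MHz, 29.26 MHz}.

7.92 MHz, 17.22 MHz, 27.9 MHz, 29.26 MHz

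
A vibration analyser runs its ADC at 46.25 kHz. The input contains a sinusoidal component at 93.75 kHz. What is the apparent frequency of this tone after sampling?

93.75 kHz mod fs = 1.25 kHz.
1.25 kHz ≤ fs/2 = 23.125 kHz, appears at 1.25 kHz.

1.25 kHz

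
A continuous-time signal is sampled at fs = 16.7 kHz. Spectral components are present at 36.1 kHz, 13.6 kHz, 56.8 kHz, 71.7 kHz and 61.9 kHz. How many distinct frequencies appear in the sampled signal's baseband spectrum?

4

fs/2 = 8.35 kHz.
36.1 kHz mod fs = 2.7 kHz.
2.7 kHz ≤ fs/2 = 8.35 kHz, appears at 2.7 kHz.
13.6 kHz > fs/2 = 8.35 kHz, folds to fs − 13.6 kHz = 3.1 kHz.
56.8 kHz mod fs = 6.7 kHz.
6.7 kHz ≤ fs/2 = 8.35 kHz, appears at 6.7 kHz.
71.7 kHz mod fs = 4.9 kHz.
4.9 kHz ≤ fs/2 = 8.35 kHz, appears at 4.9 kHz.
61.9 kHz mod fs = 11.8 kHz.
11.8 kHz > fs/2 = 8.35 kHz, folds to fs − 11.8 kHz = 4.9 kHz.
Distinct values: {2.7 kHz, 3.1 kHz, 4.9 kHz, 6.7 kHz} → 4.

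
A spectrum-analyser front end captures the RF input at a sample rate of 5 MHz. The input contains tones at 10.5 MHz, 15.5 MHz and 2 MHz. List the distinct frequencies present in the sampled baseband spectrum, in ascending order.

0.5 MHz, 2 MHz

fs/2 = 2.5 MHz.
10.5 MHz mod fs = 0.5 MHz.
0.5 MHz ≤ fs/2 = 2.5 MHz, appears at 0.5 MHz.
15.5 MHz mod fs = 0.5 MHz.
0.5 MHz ≤ fs/2 = 2.5 MHz, appears at 0.5 MHz.
2 MHz ≤ fs/2 = 2.5 MHz, passes unchanged.
Distinct values: {0.5 MHz, 2 MHz}.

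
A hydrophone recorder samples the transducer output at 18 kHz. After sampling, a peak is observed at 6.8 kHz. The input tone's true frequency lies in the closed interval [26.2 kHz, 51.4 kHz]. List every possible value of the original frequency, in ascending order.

Frequencies that alias to 6.8 kHz are k·fs ± 6.8 kHz for integer k ≥ 0.
k=0: 6.8 kHz.
k=1: 11.2 kHz, 24.8 kHz.
k=2: 29.2 kHz, 42.8 kHz.
k=3: 47.2 kHz, 60.8 kHz.
k=4: 65.2 kHz, 78.8 kHz.
Within [26.2 kHz, 51.4 kHz]: 29.2 kHz, 42.8 kHz, 47.2 kHz.

29.2 kHz, 42.8 kHz, 47.2 kHz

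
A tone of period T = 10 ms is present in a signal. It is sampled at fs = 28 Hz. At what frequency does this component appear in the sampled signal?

T = 10 ms → f = 1/T = 100 Hz.
100 Hz mod fs = 16 Hz.
16 Hz > fs/2 = 14 Hz, folds to fs − 16 Hz = 12 Hz.

12 Hz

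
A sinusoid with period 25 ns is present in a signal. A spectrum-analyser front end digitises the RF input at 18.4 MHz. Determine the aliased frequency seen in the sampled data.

3.2 MHz

T = 25 ns → f = 1/T = 40 MHz.
40 MHz mod fs = 3.2 MHz.
3.2 MHz ≤ fs/2 = 9.2 MHz, appears at 3.2 MHz.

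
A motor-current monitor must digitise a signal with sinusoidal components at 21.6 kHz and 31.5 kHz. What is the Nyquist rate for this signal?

63 kHz

Highest-frequency component: 31.5 kHz.
Nyquist rate = 2 × 31.5 kHz = 63 kHz.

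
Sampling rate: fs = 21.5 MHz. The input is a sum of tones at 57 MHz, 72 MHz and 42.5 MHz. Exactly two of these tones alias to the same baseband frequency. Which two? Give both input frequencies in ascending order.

57 MHz, 72 MHz

fs/2 = 10.75 MHz.
57 MHz mod fs = 14 MHz.
14 MHz > fs/2 = 10.75 MHz, folds to fs − 14 MHz = 7.5 MHz.
72 MHz mod fs = 7.5 MHz.
7.5 MHz ≤ fs/2 = 10.75 MHz, appears at 7.5 MHz.
42.5 MHz mod fs = 21 MHz.
21 MHz > fs/2 = 10.75 MHz, folds to fs − 21 MHz = 0.5 MHz.
57 MHz and 72 MHz both map to 7.5 MHz.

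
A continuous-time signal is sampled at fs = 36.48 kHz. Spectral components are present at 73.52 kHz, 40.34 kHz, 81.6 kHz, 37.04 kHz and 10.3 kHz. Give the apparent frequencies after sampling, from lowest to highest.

fs/2 = 18.24 kHz.
73.52 kHz mod fs = 0.56 kHz.
0.56 kHz ≤ fs/2 = 18.24 kHz, appears at 0.56 kHz.
40.34 kHz mod fs = 3.86 kHz.
3.86 kHz ≤ fs/2 = 18.24 kHz, appears at 3.86 kHz.
81.6 kHz mod fs = 8.64 kHz.
8.64 kHz ≤ fs/2 = 18.24 kHz, appears at 8.64 kHz.
37.04 kHz mod fs = 0.56 kHz.
0.56 kHz ≤ fs/2 = 18.24 kHz, appears at 0.56 kHz.
10.3 kHz ≤ fs/2 = 18.24 kHz, passes unchanged.
Distinct values: {0.56 kHz, 3.86 kHz, 8.64 kHz, 10.3 kHz}.

0.56 kHz, 3.86 kHz, 8.64 kHz, 10.3 kHz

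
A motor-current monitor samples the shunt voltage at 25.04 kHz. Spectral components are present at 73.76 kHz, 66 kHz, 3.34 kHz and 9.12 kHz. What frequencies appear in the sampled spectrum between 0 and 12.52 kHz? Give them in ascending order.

1.36 kHz, 3.34 kHz, 9.12 kHz

fs/2 = 12.52 kHz.
73.76 kHz mod fs = 23.68 kHz.
23.68 kHz > fs/2 = 12.52 kHz, folds to fs − 23.68 kHz = 1.36 kHz.
66 kHz mod fs = 15.92 kHz.
15.92 kHz > fs/2 = 12.52 kHz, folds to fs − 15.92 kHz = 9.12 kHz.
3.34 kHz ≤ fs/2 = 12.52 kHz, passes unchanged.
9.12 kHz ≤ fs/2 = 12.52 kHz, passes unchanged.
Distinct values: {1.36 kHz, 3.34 kHz, 9.12 kHz}.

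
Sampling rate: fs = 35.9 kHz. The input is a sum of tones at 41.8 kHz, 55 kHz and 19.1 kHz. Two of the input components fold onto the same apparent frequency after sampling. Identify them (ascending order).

19.1 kHz, 55 kHz

fs/2 = 17.95 kHz.
41.8 kHz mod fs = 5.9 kHz.
5.9 kHz ≤ fs/2 = 17.95 kHz, appears at 5.9 kHz.
55 kHz mod fs = 19.1 kHz.
19.1 kHz > fs/2 = 17.95 kHz, folds to fs − 19.1 kHz = 16.8 kHz.
19.1 kHz > fs/2 = 17.95 kHz, folds to fs − 19.1 kHz = 16.8 kHz.
19.1 kHz and 55 kHz both map to 16.8 kHz.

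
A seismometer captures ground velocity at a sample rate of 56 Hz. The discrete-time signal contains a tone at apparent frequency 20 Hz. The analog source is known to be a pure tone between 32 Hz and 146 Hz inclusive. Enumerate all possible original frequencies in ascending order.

36 Hz, 76 Hz, 92 Hz, 132 Hz

Frequencies that alias to 20 Hz are k·fs ± 20 Hz for integer k ≥ 0.
k=0: 20 Hz.
k=1: 36 Hz, 76 Hz.
k=2: 92 Hz, 132 Hz.
k=3: 148 Hz, 188 Hz.
Within [32 Hz, 146 Hz]: 36 Hz, 76 Hz, 92 Hz, 132 Hz.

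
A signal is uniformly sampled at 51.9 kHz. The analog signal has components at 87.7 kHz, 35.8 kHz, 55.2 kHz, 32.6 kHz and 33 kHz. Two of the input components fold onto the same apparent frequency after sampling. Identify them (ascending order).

35.8 kHz, 87.7 kHz

fs/2 = 25.95 kHz.
87.7 kHz mod fs = 35.8 kHz.
35.8 kHz > fs/2 = 25.95 kHz, folds to fs − 35.8 kHz = 16.1 kHz.
35.8 kHz > fs/2 = 25.95 kHz, folds to fs − 35.8 kHz = 16.1 kHz.
55.2 kHz mod fs = 3.3 kHz.
3.3 kHz ≤ fs/2 = 25.95 kHz, appears at 3.3 kHz.
32.6 kHz > fs/2 = 25.95 kHz, folds to fs − 32.6 kHz = 19.3 kHz.
33 kHz > fs/2 = 25.95 kHz, folds to fs − 33 kHz = 18.9 kHz.
35.8 kHz and 87.7 kHz both map to 16.1 kHz.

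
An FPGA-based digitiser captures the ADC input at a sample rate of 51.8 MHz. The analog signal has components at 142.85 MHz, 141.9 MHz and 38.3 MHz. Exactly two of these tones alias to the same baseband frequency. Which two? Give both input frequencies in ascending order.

fs/2 = 25.9 MHz.
142.85 MHz mod fs = 39.25 MHz.
39.25 MHz > fs/2 = 25.9 MHz, folds to fs − 39.25 MHz = 12.55 MHz.
141.9 MHz mod fs = 38.3 MHz.
38.3 MHz > fs/2 = 25.9 MHz, folds to fs − 38.3 MHz = 13.5 MHz.
38.3 MHz > fs/2 = 25.9 MHz, folds to fs − 38.3 MHz = 13.5 MHz.
38.3 MHz and 141.9 MHz both map to 13.5 MHz.

38.3 MHz, 141.9 MHz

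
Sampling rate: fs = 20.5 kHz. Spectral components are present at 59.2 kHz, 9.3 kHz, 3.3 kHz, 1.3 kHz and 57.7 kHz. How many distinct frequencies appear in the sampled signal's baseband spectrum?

5

fs/2 = 10.25 kHz.
59.2 kHz mod fs = 18.2 kHz.
18.2 kHz > fs/2 = 10.25 kHz, folds to fs − 18.2 kHz = 2.3 kHz.
9.3 kHz ≤ fs/2 = 10.25 kHz, passes unchanged.
3.3 kHz ≤ fs/2 = 10.25 kHz, passes unchanged.
1.3 kHz ≤ fs/2 = 10.25 kHz, passes unchanged.
57.7 kHz mod fs = 16.7 kHz.
16.7 kHz > fs/2 = 10.25 kHz, folds to fs − 16.7 kHz = 3.8 kHz.
Distinct values: {1.3 kHz, 2.3 kHz, 3.3 kHz, 3.8 kHz, 9.3 kHz} → 5.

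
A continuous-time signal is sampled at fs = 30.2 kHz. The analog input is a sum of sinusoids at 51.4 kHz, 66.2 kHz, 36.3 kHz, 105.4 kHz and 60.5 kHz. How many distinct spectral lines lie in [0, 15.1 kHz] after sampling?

fs/2 = 15.1 kHz.
51.4 kHz mod fs = 21.2 kHz.
21.2 kHz > fs/2 = 15.1 kHz, folds to fs − 21.2 kHz = 9 kHz.
66.2 kHz mod fs = 5.8 kHz.
5.8 kHz ≤ fs/2 = 15.1 kHz, appears at 5.8 kHz.
36.3 kHz mod fs = 6.1 kHz.
6.1 kHz ≤ fs/2 = 15.1 kHz, appears at 6.1 kHz.
105.4 kHz mod fs = 14.8 kHz.
14.8 kHz ≤ fs/2 = 15.1 kHz, appears at 14.8 kHz.
60.5 kHz mod fs = 0.1 kHz.
0.1 kHz ≤ fs/2 = 15.1 kHz, appears at 0.1 kHz.
Distinct values: {0.1 kHz, 5.8 kHz, 6.1 kHz, 9 kHz, 14.8 kHz} → 5.

5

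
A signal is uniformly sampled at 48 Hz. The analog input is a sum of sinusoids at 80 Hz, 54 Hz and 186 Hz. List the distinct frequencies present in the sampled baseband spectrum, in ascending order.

6 Hz, 16 Hz

fs/2 = 24 Hz.
80 Hz mod fs = 32 Hz.
32 Hz > fs/2 = 24 Hz, folds to fs − 32 Hz = 16 Hz.
54 Hz mod fs = 6 Hz.
6 Hz ≤ fs/2 = 24 Hz, appears at 6 Hz.
186 Hz mod fs = 42 Hz.
42 Hz > fs/2 = 24 Hz, folds to fs − 42 Hz = 6 Hz.
Distinct values: {6 Hz, 16 Hz}.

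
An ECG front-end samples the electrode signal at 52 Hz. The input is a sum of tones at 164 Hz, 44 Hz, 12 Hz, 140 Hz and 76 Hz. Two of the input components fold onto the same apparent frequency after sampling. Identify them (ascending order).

44 Hz, 164 Hz

fs/2 = 26 Hz.
164 Hz mod fs = 8 Hz.
8 Hz ≤ fs/2 = 26 Hz, appears at 8 Hz.
44 Hz > fs/2 = 26 Hz, folds to fs − 44 Hz = 8 Hz.
12 Hz ≤ fs/2 = 26 Hz, passes unchanged.
140 Hz mod fs = 36 Hz.
36 Hz > fs/2 = 26 Hz, folds to fs − 36 Hz = 16 Hz.
76 Hz mod fs = 24 Hz.
24 Hz ≤ fs/2 = 26 Hz, appears at 24 Hz.
44 Hz and 164 Hz both map to 8 Hz.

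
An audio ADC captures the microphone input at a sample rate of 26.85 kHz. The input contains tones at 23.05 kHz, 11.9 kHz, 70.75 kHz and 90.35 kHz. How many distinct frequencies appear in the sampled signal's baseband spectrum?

3

fs/2 = 13.425 kHz.
23.05 kHz > fs/2 = 13.425 kHz, folds to fs − 23.05 kHz = 3.8 kHz.
11.9 kHz ≤ fs/2 = 13.425 kHz, passes unchanged.
70.75 kHz mod fs = 17.05 kHz.
17.05 kHz > fs/2 = 13.425 kHz, folds to fs − 17.05 kHz = 9.8 kHz.
90.35 kHz mod fs = 9.8 kHz.
9.8 kHz ≤ fs/2 = 13.425 kHz, appears at 9.8 kHz.
Distinct values: {3.8 kHz, 9.8 kHz, 11.9 kHz} → 3.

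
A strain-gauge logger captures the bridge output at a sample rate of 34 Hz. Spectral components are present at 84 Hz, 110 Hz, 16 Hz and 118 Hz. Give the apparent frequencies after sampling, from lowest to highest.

fs/2 = 17 Hz.
84 Hz mod fs = 16 Hz.
16 Hz ≤ fs/2 = 17 Hz, appears at 16 Hz.
110 Hz mod fs = 8 Hz.
8 Hz ≤ fs/2 = 17 Hz, appears at 8 Hz.
16 Hz ≤ fs/2 = 17 Hz, passes unchanged.
118 Hz mod fs = 16 Hz.
16 Hz ≤ fs/2 = 17 Hz, appears at 16 Hz.
Distinct values: {8 Hz, 16 Hz}.

8 Hz, 16 Hz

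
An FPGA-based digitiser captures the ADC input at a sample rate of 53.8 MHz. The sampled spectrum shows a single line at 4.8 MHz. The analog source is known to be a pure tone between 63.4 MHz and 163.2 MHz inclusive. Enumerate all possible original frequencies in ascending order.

102.8 MHz, 112.4 MHz, 156.6 MHz

Frequencies that alias to 4.8 MHz are k·fs ± 4.8 MHz for integer k ≥ 0.
k=0: 4.8 MHz.
k=1: 49 MHz, 58.6 MHz.
k=2: 102.8 MHz, 112.4 MHz.
k=3: 156.6 MHz, 166.2 MHz.
k=4: 210.4 MHz, 220 MHz.
Within [63.4 MHz, 163.2 MHz]: 102.8 MHz, 112.4 MHz, 156.6 MHz.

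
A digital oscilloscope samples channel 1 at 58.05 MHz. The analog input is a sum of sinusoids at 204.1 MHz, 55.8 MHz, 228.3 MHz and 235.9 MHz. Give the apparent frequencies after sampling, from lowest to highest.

fs/2 = 29.025 MHz.
204.1 MHz mod fs = 29.95 MHz.
29.95 MHz > fs/2 = 29.025 MHz, folds to fs − 29.95 MHz = 28.1 MHz.
55.8 MHz > fs/2 = 29.025 MHz, folds to fs − 55.8 MHz = 2.25 MHz.
228.3 MHz mod fs = 54.15 MHz.
54.15 MHz > fs/2 = 29.025 MHz, folds to fs − 54.15 MHz = 3.9 MHz.
235.9 MHz mod fs = 3.7 MHz.
3.7 MHz ≤ fs/2 = 29.025 MHz, appears at 3.7 MHz.
Distinct values: {2.25 MHz, 3.7 MHz, 3.9 MHz, 28.1 MHz}.

2.25 MHz, 3.7 MHz, 3.9 MHz, 28.1 MHz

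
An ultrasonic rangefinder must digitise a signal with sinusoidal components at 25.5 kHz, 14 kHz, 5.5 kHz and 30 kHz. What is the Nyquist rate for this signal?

60 kHz

Highest-frequency component: 30 kHz.
Nyquist rate = 2 × 30 kHz = 60 kHz.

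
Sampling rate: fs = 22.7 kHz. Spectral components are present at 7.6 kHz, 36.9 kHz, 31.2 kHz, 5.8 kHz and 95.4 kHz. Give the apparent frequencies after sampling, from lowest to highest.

4.6 kHz, 5.8 kHz, 7.6 kHz, 8.5 kHz

fs/2 = 11.35 kHz.
7.6 kHz ≤ fs/2 = 11.35 kHz, passes unchanged.
36.9 kHz mod fs = 14.2 kHz.
14.2 kHz > fs/2 = 11.35 kHz, folds to fs − 14.2 kHz = 8.5 kHz.
31.2 kHz mod fs = 8.5 kHz.
8.5 kHz ≤ fs/2 = 11.35 kHz, appears at 8.5 kHz.
5.8 kHz ≤ fs/2 = 11.35 kHz, passes unchanged.
95.4 kHz mod fs = 4.6 kHz.
4.6 kHz ≤ fs/2 = 11.35 kHz, appears at 4.6 kHz.
Distinct values: {4.6 kHz, 5.8 kHz, 7.6 kHz, 8.5 kHz}.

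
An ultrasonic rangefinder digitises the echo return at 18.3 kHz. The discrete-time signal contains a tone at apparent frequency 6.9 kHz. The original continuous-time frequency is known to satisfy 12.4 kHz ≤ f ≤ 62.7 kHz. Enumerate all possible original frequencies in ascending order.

25.2 kHz, 29.7 kHz, 43.5 kHz, 48 kHz, 61.8 kHz

Frequencies that alias to 6.9 kHz are k·fs ± 6.9 kHz for integer k ≥ 0.
k=0: 6.9 kHz.
k=1: 11.4 kHz, 25.2 kHz.
k=2: 29.7 kHz, 43.5 kHz.
k=3: 48 kHz, 61.8 kHz.
k=4: 66.3 kHz, 80.1 kHz.
Within [12.4 kHz, 62.7 kHz]: 25.2 kHz, 29.7 kHz, 43.5 kHz, 48 kHz, 61.8 kHz.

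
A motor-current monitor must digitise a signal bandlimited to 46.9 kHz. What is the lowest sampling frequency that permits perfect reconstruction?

Nyquist rate = 2 × 46.9 kHz = 93.8 kHz.

93.8 kHz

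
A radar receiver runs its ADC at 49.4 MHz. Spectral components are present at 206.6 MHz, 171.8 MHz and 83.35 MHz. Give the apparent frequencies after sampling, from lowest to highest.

9 MHz, 15.45 MHz, 23.6 MHz

fs/2 = 24.7 MHz.
206.6 MHz mod fs = 9 MHz.
9 MHz ≤ fs/2 = 24.7 MHz, appears at 9 MHz.
171.8 MHz mod fs = 23.6 MHz.
23.6 MHz ≤ fs/2 = 24.7 MHz, appears at 23.6 MHz.
83.35 MHz mod fs = 33.95 MHz.
33.95 MHz > fs/2 = 24.7 MHz, folds to fs − 33.95 MHz = 15.45 MHz.
Distinct values: {9 MHz, 15.45 MHz, 23.6 MHz}.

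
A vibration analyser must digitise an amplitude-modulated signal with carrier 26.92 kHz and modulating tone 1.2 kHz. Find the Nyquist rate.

56.24 kHz

AM sidebands sit at fc ± fm = 25.72 kHz and 28.12 kHz.
Highest-frequency component: 28.12 kHz.
Nyquist rate = 2 × 28.12 kHz = 56.24 kHz.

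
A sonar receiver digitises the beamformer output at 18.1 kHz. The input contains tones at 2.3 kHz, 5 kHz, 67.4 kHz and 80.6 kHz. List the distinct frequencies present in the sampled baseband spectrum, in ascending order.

2.3 kHz, 5 kHz, 8.2 kHz

fs/2 = 9.05 kHz.
2.3 kHz ≤ fs/2 = 9.05 kHz, passes unchanged.
5 kHz ≤ fs/2 = 9.05 kHz, passes unchanged.
67.4 kHz mod fs = 13.1 kHz.
13.1 kHz > fs/2 = 9.05 kHz, folds to fs − 13.1 kHz = 5 kHz.
80.6 kHz mod fs = 8.2 kHz.
8.2 kHz ≤ fs/2 = 9.05 kHz, appears at 8.2 kHz.
Distinct values: {2.3 kHz, 5 kHz, 8.2 kHz}.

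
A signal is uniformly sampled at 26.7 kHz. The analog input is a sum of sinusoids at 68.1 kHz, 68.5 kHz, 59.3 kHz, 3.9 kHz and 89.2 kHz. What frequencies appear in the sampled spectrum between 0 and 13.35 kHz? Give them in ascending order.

fs/2 = 13.35 kHz.
68.1 kHz mod fs = 14.7 kHz.
14.7 kHz > fs/2 = 13.35 kHz, folds to fs − 14.7 kHz = 12 kHz.
68.5 kHz mod fs = 15.1 kHz.
15.1 kHz > fs/2 = 13.35 kHz, folds to fs − 15.1 kHz = 11.6 kHz.
59.3 kHz mod fs = 5.9 kHz.
5.9 kHz ≤ fs/2 = 13.35 kHz, appears at 5.9 kHz.
3.9 kHz ≤ fs/2 = 13.35 kHz, passes unchanged.
89.2 kHz mod fs = 9.1 kHz.
9.1 kHz ≤ fs/2 = 13.35 kHz, appears at 9.1 kHz.
Distinct values: {3.9 kHz, 5.9 kHz, 9.1 kHz, 11.6 kHz, 12 kHz}.

3.9 kHz, 5.9 kHz, 9.1 kHz, 11.6 kHz, 12 kHz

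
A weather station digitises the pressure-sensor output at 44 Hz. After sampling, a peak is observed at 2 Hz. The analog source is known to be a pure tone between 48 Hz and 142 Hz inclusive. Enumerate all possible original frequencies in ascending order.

Frequencies that alias to 2 Hz are k·fs ± 2 Hz for integer k ≥ 0.
k=0: 2 Hz.
k=1: 42 Hz, 46 Hz.
k=2: 86 Hz, 90 Hz.
k=3: 130 Hz, 134 Hz.
k=4: 174 Hz, 178 Hz.
Within [48 Hz, 142 Hz]: 86 Hz, 90 Hz, 130 Hz, 134 Hz.

86 Hz, 90 Hz, 130 Hz, 134 Hz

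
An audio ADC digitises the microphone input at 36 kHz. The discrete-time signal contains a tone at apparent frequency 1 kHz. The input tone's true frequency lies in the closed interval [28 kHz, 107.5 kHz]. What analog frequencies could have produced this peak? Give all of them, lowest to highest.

Frequencies that alias to 1 kHz are k·fs ± 1 kHz for integer k ≥ 0.
k=0: 1 kHz.
k=1: 35 kHz, 37 kHz.
k=2: 71 kHz, 73 kHz.
k=3: 107 kHz, 109 kHz.
k=4: 143 kHz, 145 kHz.
Within [28 kHz, 107.5 kHz]: 35 kHz, 37 kHz, 71 kHz, 73 kHz, 107 kHz.

35 kHz, 37 kHz, 71 kHz, 73 kHz, 107 kHz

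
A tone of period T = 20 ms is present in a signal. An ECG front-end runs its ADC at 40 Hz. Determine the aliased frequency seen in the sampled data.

T = 20 ms → f = 1/T = 50 Hz.
50 Hz mod fs = 10 Hz.
10 Hz ≤ fs/2 = 20 Hz, appears at 10 Hz.

10 Hz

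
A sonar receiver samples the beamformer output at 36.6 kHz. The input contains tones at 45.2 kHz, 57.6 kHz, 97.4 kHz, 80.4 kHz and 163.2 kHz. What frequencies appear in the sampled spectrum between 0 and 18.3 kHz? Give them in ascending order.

fs/2 = 18.3 kHz.
45.2 kHz mod fs = 8.6 kHz.
8.6 kHz ≤ fs/2 = 18.3 kHz, appears at 8.6 kHz.
57.6 kHz mod fs = 21 kHz.
21 kHz > fs/2 = 18.3 kHz, folds to fs − 21 kHz = 15.6 kHz.
97.4 kHz mod fs = 24.2 kHz.
24.2 kHz > fs/2 = 18.3 kHz, folds to fs − 24.2 kHz = 12.4 kHz.
80.4 kHz mod fs = 7.2 kHz.
7.2 kHz ≤ fs/2 = 18.3 kHz, appears at 7.2 kHz.
163.2 kHz mod fs = 16.8 kHz.
16.8 kHz ≤ fs/2 = 18.3 kHz, appears at 16.8 kHz.
Distinct values: {7.2 kHz, 8.6 kHz, 12.4 kHz, 15.6 kHz, 16.8 kHz}.

7.2 kHz, 8.6 kHz, 12.4 kHz, 15.6 kHz, 16.8 kHz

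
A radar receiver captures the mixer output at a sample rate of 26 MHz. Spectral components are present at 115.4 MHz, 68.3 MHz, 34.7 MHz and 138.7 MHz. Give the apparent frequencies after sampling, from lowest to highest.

fs/2 = 13 MHz.
115.4 MHz mod fs = 11.4 MHz.
11.4 MHz ≤ fs/2 = 13 MHz, appears at 11.4 MHz.
68.3 MHz mod fs = 16.3 MHz.
16.3 MHz > fs/2 = 13 MHz, folds to fs − 16.3 MHz = 9.7 MHz.
34.7 MHz mod fs = 8.7 MHz.
8.7 MHz ≤ fs/2 = 13 MHz, appears at 8.7 MHz.
138.7 MHz mod fs = 8.7 MHz.
8.7 MHz ≤ fs/2 = 13 MHz, appears at 8.7 MHz.
Distinct values: {8.7 MHz, 9.7 MHz, 11.4 MHz}.

8.7 MHz, 9.7 MHz, 11.4 MHz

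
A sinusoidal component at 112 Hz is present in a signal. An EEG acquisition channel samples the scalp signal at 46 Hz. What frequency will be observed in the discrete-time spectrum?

112 Hz mod fs = 20 Hz.
20 Hz ≤ fs/2 = 23 Hz, appears at 20 Hz.

20 Hz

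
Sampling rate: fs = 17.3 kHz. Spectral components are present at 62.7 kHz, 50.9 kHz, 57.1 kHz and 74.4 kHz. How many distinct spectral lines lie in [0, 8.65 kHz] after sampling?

3

fs/2 = 8.65 kHz.
62.7 kHz mod fs = 10.8 kHz.
10.8 kHz > fs/2 = 8.65 kHz, folds to fs − 10.8 kHz = 6.5 kHz.
50.9 kHz mod fs = 16.3 kHz.
16.3 kHz > fs/2 = 8.65 kHz, folds to fs − 16.3 kHz = 1 kHz.
57.1 kHz mod fs = 5.2 kHz.
5.2 kHz ≤ fs/2 = 8.65 kHz, appears at 5.2 kHz.
74.4 kHz mod fs = 5.2 kHz.
5.2 kHz ≤ fs/2 = 8.65 kHz, appears at 5.2 kHz.
Distinct values: {1 kHz, 5.2 kHz, 6.5 kHz} → 3.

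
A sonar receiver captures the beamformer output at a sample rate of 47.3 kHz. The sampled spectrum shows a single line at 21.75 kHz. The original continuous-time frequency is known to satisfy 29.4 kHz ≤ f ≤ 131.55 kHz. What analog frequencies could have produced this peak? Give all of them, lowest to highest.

69.05 kHz, 72.85 kHz, 116.35 kHz, 120.15 kHz

Frequencies that alias to 21.75 kHz are k·fs ± 21.75 kHz for integer k ≥ 0.
k=0: 21.75 kHz.
k=1: 25.55 kHz, 69.05 kHz.
k=2: 72.85 kHz, 116.35 kHz.
k=3: 120.15 kHz, 163.65 kHz.
k=4: 167.45 kHz, 210.95 kHz.
Within [29.4 kHz, 131.55 kHz]: 69.05 kHz, 72.85 kHz, 116.35 kHz, 120.15 kHz.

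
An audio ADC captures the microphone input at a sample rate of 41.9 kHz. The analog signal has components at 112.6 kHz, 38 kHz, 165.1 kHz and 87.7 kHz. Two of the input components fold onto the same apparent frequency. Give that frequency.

fs/2 = 20.95 kHz.
112.6 kHz mod fs = 28.8 kHz.
28.8 kHz > fs/2 = 20.95 kHz, folds to fs − 28.8 kHz = 13.1 kHz.
38 kHz > fs/2 = 20.95 kHz, folds to fs − 38 kHz = 3.9 kHz.
165.1 kHz mod fs = 39.4 kHz.
39.4 kHz > fs/2 = 20.95 kHz, folds to fs − 39.4 kHz = 2.5 kHz.
87.7 kHz mod fs = 3.9 kHz.
3.9 kHz ≤ fs/2 = 20.95 kHz, appears at 3.9 kHz.
38 kHz and 87.7 kHz both map to 3.9 kHz.

3.9 kHz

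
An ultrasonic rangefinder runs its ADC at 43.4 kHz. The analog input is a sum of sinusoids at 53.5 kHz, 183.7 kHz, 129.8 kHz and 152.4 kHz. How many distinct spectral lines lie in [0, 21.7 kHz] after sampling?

3

fs/2 = 21.7 kHz.
53.5 kHz mod fs = 10.1 kHz.
10.1 kHz ≤ fs/2 = 21.7 kHz, appears at 10.1 kHz.
183.7 kHz mod fs = 10.1 kHz.
10.1 kHz ≤ fs/2 = 21.7 kHz, appears at 10.1 kHz.
129.8 kHz mod fs = 43 kHz.
43 kHz > fs/2 = 21.7 kHz, folds to fs − 43 kHz = 0.4 kHz.
152.4 kHz mod fs = 22.2 kHz.
22.2 kHz > fs/2 = 21.7 kHz, folds to fs − 22.2 kHz = 21.2 kHz.
Distinct values: {0.4 kHz, 10.1 kHz, 21.2 kHz} → 3.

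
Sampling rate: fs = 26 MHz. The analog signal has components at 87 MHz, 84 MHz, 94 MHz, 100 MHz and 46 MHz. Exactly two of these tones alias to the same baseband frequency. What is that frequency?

fs/2 = 13 MHz.
87 MHz mod fs = 9 MHz.
9 MHz ≤ fs/2 = 13 MHz, appears at 9 MHz.
84 MHz mod fs = 6 MHz.
6 MHz ≤ fs/2 = 13 MHz, appears at 6 MHz.
94 MHz mod fs = 16 MHz.
16 MHz > fs/2 = 13 MHz, folds to fs − 16 MHz = 10 MHz.
100 MHz mod fs = 22 MHz.
22 MHz > fs/2 = 13 MHz, folds to fs − 22 MHz = 4 MHz.
46 MHz mod fs = 20 MHz.
20 MHz > fs/2 = 13 MHz, folds to fs − 20 MHz = 6 MHz.
46 MHz and 84 MHz both map to 6 MHz.

6 MHz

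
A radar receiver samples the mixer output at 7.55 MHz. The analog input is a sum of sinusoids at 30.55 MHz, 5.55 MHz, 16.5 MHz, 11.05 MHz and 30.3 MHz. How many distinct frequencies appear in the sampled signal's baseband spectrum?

fs/2 = 3.775 MHz.
30.55 MHz mod fs = 0.35 MHz.
0.35 MHz ≤ fs/2 = 3.775 MHz, appears at 0.35 MHz.
5.55 MHz > fs/2 = 3.775 MHz, folds to fs − 5.55 MHz = 2 MHz.
16.5 MHz mod fs = 1.4 MHz.
1.4 MHz ≤ fs/2 = 3.775 MHz, appears at 1.4 MHz.
11.05 MHz mod fs = 3.5 MHz.
3.5 MHz ≤ fs/2 = 3.775 MHz, appears at 3.5 MHz.
30.3 MHz mod fs = 0.1 MHz.
0.1 MHz ≤ fs/2 = 3.775 MHz, appears at 0.1 MHz.
Distinct values: {0.1 MHz, 0.35 MHz, 1.4 MHz, 2 MHz, 3.5 MHz} → 5.

5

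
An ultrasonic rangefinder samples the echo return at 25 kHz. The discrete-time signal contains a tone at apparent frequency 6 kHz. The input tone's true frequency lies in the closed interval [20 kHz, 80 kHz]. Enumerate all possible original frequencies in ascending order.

31 kHz, 44 kHz, 56 kHz, 69 kHz

Frequencies that alias to 6 kHz are k·fs ± 6 kHz for integer k ≥ 0.
k=0: 6 kHz.
k=1: 19 kHz, 31 kHz.
k=2: 44 kHz, 56 kHz.
k=3: 69 kHz, 81 kHz.
k=4: 94 kHz, 106 kHz.
Within [20 kHz, 80 kHz]: 31 kHz, 44 kHz, 56 kHz, 69 kHz.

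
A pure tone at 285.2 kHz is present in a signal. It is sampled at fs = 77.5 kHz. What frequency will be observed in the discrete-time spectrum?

24.8 kHz

285.2 kHz mod fs = 52.7 kHz.
52.7 kHz > fs/2 = 38.75 kHz, folds to fs − 52.7 kHz = 24.8 kHz.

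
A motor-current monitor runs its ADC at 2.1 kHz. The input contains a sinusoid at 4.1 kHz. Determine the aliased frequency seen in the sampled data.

4.1 kHz mod fs = 2 kHz.
2 kHz > fs/2 = 1.05 kHz, folds to fs − 2 kHz = 0.1 kHz.

0.1 kHz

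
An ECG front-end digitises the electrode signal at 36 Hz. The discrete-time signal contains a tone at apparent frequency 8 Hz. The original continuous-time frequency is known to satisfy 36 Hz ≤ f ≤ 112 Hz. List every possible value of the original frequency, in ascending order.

44 Hz, 64 Hz, 80 Hz, 100 Hz

Frequencies that alias to 8 Hz are k·fs ± 8 Hz for integer k ≥ 0.
k=0: 8 Hz.
k=1: 28 Hz, 44 Hz.
k=2: 64 Hz, 80 Hz.
k=3: 100 Hz, 116 Hz.
k=4: 136 Hz, 152 Hz.
Within [36 Hz, 112 Hz]: 44 Hz, 64 Hz, 80 Hz, 100 Hz.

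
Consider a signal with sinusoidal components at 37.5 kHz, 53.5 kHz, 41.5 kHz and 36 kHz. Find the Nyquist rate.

107 kHz

Highest-frequency component: 53.5 kHz.
Nyquist rate = 2 × 53.5 kHz = 107 kHz.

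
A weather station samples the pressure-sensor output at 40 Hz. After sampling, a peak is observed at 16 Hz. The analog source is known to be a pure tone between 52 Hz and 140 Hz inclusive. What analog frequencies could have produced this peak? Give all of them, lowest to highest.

Frequencies that alias to 16 Hz are k·fs ± 16 Hz for integer k ≥ 0.
k=0: 16 Hz.
k=1: 24 Hz, 56 Hz.
k=2: 64 Hz, 96 Hz.
k=3: 104 Hz, 136 Hz.
k=4: 144 Hz, 176 Hz.
Within [52 Hz, 140 Hz]: 56 Hz, 64 Hz, 96 Hz, 104 Hz, 136 Hz.

56 Hz, 64 Hz, 96 Hz, 104 Hz, 136 Hz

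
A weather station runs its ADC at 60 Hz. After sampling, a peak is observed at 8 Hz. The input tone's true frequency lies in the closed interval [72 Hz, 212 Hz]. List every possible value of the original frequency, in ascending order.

Frequencies that alias to 8 Hz are k·fs ± 8 Hz for integer k ≥ 0.
k=0: 8 Hz.
k=1: 52 Hz, 68 Hz.
k=2: 112 Hz, 128 Hz.
k=3: 172 Hz, 188 Hz.
k=4: 232 Hz, 248 Hz.
Within [72 Hz, 212 Hz]: 112 Hz, 128 Hz, 172 Hz, 188 Hz.

112 Hz, 128 Hz, 172 Hz, 188 Hz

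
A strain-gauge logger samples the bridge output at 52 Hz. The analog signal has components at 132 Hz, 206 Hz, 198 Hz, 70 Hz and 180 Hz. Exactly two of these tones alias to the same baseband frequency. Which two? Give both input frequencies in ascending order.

fs/2 = 26 Hz.
132 Hz mod fs = 28 Hz.
28 Hz > fs/2 = 26 Hz, folds to fs − 28 Hz = 24 Hz.
206 Hz mod fs = 50 Hz.
50 Hz > fs/2 = 26 Hz, folds to fs − 50 Hz = 2 Hz.
198 Hz mod fs = 42 Hz.
42 Hz > fs/2 = 26 Hz, folds to fs − 42 Hz = 10 Hz.
70 Hz mod fs = 18 Hz.
18 Hz ≤ fs/2 = 26 Hz, appears at 18 Hz.
180 Hz mod fs = 24 Hz.
24 Hz ≤ fs/2 = 26 Hz, appears at 24 Hz.
132 Hz and 180 Hz both map to 24 Hz.

132 Hz, 180 Hz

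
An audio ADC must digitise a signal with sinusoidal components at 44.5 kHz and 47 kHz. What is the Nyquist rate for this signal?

94 kHz

Highest-frequency component: 47 kHz.
Nyquist rate = 2 × 47 kHz = 94 kHz.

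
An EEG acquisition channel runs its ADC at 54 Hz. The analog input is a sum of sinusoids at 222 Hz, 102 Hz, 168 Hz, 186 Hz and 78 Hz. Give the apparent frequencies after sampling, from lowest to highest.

6 Hz, 24 Hz

fs/2 = 27 Hz.
222 Hz mod fs = 6 Hz.
6 Hz ≤ fs/2 = 27 Hz, appears at 6 Hz.
102 Hz mod fs = 48 Hz.
48 Hz > fs/2 = 27 Hz, folds to fs − 48 Hz = 6 Hz.
168 Hz mod fs = 6 Hz.
6 Hz ≤ fs/2 = 27 Hz, appears at 6 Hz.
186 Hz mod fs = 24 Hz.
24 Hz ≤ fs/2 = 27 Hz, appears at 24 Hz.
78 Hz mod fs = 24 Hz.
24 Hz ≤ fs/2 = 27 Hz, appears at 24 Hz.
Distinct values: {6 Hz, 24 Hz}.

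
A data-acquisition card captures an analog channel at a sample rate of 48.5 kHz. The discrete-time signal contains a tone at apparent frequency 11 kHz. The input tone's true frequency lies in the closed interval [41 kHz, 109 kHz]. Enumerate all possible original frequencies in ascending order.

59.5 kHz, 86 kHz, 108 kHz

Frequencies that alias to 11 kHz are k·fs ± 11 kHz for integer k ≥ 0.
k=0: 11 kHz.
k=1: 37.5 kHz, 59.5 kHz.
k=2: 86 kHz, 108 kHz.
k=3: 134.5 kHz, 156.5 kHz.
Within [41 kHz, 109 kHz]: 59.5 kHz, 86 kHz, 108 kHz.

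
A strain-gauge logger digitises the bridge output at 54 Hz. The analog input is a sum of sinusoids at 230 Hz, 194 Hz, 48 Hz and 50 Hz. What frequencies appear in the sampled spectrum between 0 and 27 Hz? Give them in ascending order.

4 Hz, 6 Hz, 14 Hz, 22 Hz

fs/2 = 27 Hz.
230 Hz mod fs = 14 Hz.
14 Hz ≤ fs/2 = 27 Hz, appears at 14 Hz.
194 Hz mod fs = 32 Hz.
32 Hz > fs/2 = 27 Hz, folds to fs − 32 Hz = 22 Hz.
48 Hz > fs/2 = 27 Hz, folds to fs − 48 Hz = 6 Hz.
50 Hz > fs/2 = 27 Hz, folds to fs − 50 Hz = 4 Hz.
Distinct values: {4 Hz, 6 Hz, 14 Hz, 22 Hz}.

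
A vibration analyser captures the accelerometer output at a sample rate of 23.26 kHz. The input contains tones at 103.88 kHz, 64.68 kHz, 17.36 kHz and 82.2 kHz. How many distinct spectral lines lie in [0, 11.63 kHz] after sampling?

fs/2 = 11.63 kHz.
103.88 kHz mod fs = 10.84 kHz.
10.84 kHz ≤ fs/2 = 11.63 kHz, appears at 10.84 kHz.
64.68 kHz mod fs = 18.16 kHz.
18.16 kHz > fs/2 = 11.63 kHz, folds to fs − 18.16 kHz = 5.1 kHz.
17.36 kHz > fs/2 = 11.63 kHz, folds to fs − 17.36 kHz = 5.9 kHz.
82.2 kHz mod fs = 12.42 kHz.
12.42 kHz > fs/2 = 11.63 kHz, folds to fs − 12.42 kHz = 10.84 kHz.
Distinct values: {5.1 kHz, 5.9 kHz, 10.84 kHz} → 3.

3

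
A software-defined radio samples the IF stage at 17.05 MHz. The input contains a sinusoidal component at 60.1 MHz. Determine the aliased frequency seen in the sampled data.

8.1 MHz

60.1 MHz mod fs = 8.95 MHz.
8.95 MHz > fs/2 = 8.525 MHz, folds to fs − 8.95 MHz = 8.1 MHz.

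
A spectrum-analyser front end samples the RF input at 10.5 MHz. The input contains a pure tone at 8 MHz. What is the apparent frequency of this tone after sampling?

8 MHz > fs/2 = 5.25 MHz, folds to fs − 8 MHz = 2.5 MHz.

2.5 MHz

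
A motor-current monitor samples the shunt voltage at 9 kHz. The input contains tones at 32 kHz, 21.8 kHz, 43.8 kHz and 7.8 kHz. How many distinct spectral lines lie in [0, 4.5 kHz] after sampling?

3

fs/2 = 4.5 kHz.
32 kHz mod fs = 5 kHz.
5 kHz > fs/2 = 4.5 kHz, folds to fs − 5 kHz = 4 kHz.
21.8 kHz mod fs = 3.8 kHz.
3.8 kHz ≤ fs/2 = 4.5 kHz, appears at 3.8 kHz.
43.8 kHz mod fs = 7.8 kHz.
7.8 kHz > fs/2 = 4.5 kHz, folds to fs − 7.8 kHz = 1.2 kHz.
7.8 kHz > fs/2 = 4.5 kHz, folds to fs − 7.8 kHz = 1.2 kHz.
Distinct values: {1.2 kHz, 3.8 kHz, 4 kHz} → 3.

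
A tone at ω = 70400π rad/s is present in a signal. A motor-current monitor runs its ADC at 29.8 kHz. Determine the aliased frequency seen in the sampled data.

5.4 kHz

ω = 70400π rad/s → f = ω/(2π) = 35200 Hz = 35.2 kHz.
35.2 kHz mod fs = 5.4 kHz.
5.4 kHz ≤ fs/2 = 14.9 kHz, appears at 5.4 kHz.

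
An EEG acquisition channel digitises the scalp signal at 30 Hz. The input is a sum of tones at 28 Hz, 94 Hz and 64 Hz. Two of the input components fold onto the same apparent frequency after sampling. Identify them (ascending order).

fs/2 = 15 Hz.
28 Hz > fs/2 = 15 Hz, folds to fs − 28 Hz = 2 Hz.
94 Hz mod fs = 4 Hz.
4 Hz ≤ fs/2 = 15 Hz, appears at 4 Hz.
64 Hz mod fs = 4 Hz.
4 Hz ≤ fs/2 = 15 Hz, appears at 4 Hz.
64 Hz and 94 Hz both map to 4 Hz.

64 Hz, 94 Hz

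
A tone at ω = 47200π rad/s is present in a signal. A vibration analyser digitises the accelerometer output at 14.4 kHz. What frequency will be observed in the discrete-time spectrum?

5.2 kHz

ω = 47200π rad/s → f = ω/(2π) = 23600 Hz = 23.6 kHz.
23.6 kHz mod fs = 9.2 kHz.
9.2 kHz > fs/2 = 7.2 kHz, folds to fs − 9.2 kHz = 5.2 kHz.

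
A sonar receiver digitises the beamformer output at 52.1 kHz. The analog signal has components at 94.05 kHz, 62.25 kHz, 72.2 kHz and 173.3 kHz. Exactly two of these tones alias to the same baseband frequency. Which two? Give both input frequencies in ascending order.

62.25 kHz, 94.05 kHz

fs/2 = 26.05 kHz.
94.05 kHz mod fs = 41.95 kHz.
41.95 kHz > fs/2 = 26.05 kHz, folds to fs − 41.95 kHz = 10.15 kHz.
62.25 kHz mod fs = 10.15 kHz.
10.15 kHz ≤ fs/2 = 26.05 kHz, appears at 10.15 kHz.
72.2 kHz mod fs = 20.1 kHz.
20.1 kHz ≤ fs/2 = 26.05 kHz, appears at 20.1 kHz.
173.3 kHz mod fs = 17 kHz.
17 kHz ≤ fs/2 = 26.05 kHz, appears at 17 kHz.
62.25 kHz and 94.05 kHz both map to 10.15 kHz.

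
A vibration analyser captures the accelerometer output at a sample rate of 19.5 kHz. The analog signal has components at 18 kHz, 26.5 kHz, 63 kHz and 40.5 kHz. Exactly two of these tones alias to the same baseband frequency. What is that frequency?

1.5 kHz

fs/2 = 9.75 kHz.
18 kHz > fs/2 = 9.75 kHz, folds to fs − 18 kHz = 1.5 kHz.
26.5 kHz mod fs = 7 kHz.
7 kHz ≤ fs/2 = 9.75 kHz, appears at 7 kHz.
63 kHz mod fs = 4.5 kHz.
4.5 kHz ≤ fs/2 = 9.75 kHz, appears at 4.5 kHz.
40.5 kHz mod fs = 1.5 kHz.
1.5 kHz ≤ fs/2 = 9.75 kHz, appears at 1.5 kHz.
18 kHz and 40.5 kHz both map to 1.5 kHz.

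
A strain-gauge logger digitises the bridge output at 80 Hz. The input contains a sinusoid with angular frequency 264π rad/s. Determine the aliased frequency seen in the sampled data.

28 Hz

ω = 264π rad/s → f = ω/(2π) = 132 Hz.
132 Hz mod fs = 52 Hz.
52 Hz > fs/2 = 40 Hz, folds to fs − 52 Hz = 28 Hz.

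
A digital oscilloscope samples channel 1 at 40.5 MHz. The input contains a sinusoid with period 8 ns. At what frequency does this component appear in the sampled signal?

3.5 MHz

T = 8 ns → f = 1/T = 125 MHz.
125 MHz mod fs = 3.5 MHz.
3.5 MHz ≤ fs/2 = 20.25 MHz, appears at 3.5 MHz.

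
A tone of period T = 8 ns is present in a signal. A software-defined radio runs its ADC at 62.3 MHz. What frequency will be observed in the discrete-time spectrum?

T = 8 ns → f = 1/T = 125 MHz.
125 MHz mod fs = 0.4 MHz.
0.4 MHz ≤ fs/2 = 31.15 MHz, appears at 0.4 MHz.

0.4 MHz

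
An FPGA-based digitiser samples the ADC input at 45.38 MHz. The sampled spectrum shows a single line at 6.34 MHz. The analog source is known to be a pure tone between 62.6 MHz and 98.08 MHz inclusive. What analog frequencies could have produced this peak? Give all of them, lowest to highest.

84.42 MHz, 97.1 MHz

Frequencies that alias to 6.34 MHz are k·fs ± 6.34 MHz for integer k ≥ 0.
k=0: 6.34 MHz.
k=1: 39.04 MHz, 51.72 MHz.
k=2: 84.42 MHz, 97.1 MHz.
k=3: 129.8 MHz, 142.48 MHz.
Within [62.6 MHz, 98.08 MHz]: 84.42 MHz, 97.1 MHz.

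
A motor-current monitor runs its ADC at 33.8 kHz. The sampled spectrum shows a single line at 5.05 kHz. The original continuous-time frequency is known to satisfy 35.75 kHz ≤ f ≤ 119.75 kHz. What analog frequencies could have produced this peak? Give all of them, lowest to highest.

38.85 kHz, 62.55 kHz, 72.65 kHz, 96.35 kHz, 106.45 kHz

Frequencies that alias to 5.05 kHz are k·fs ± 5.05 kHz for integer k ≥ 0.
k=0: 5.05 kHz.
k=1: 28.75 kHz, 38.85 kHz.
k=2: 62.55 kHz, 72.65 kHz.
k=3: 96.35 kHz, 106.45 kHz.
k=4: 130.15 kHz, 140.25 kHz.
Within [35.75 kHz, 119.75 kHz]: 38.85 kHz, 62.55 kHz, 72.65 kHz, 96.35 kHz, 106.45 kHz.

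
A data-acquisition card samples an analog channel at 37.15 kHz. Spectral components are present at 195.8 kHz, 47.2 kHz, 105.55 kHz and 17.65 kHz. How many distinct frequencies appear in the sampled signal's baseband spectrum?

3

fs/2 = 18.575 kHz.
195.8 kHz mod fs = 10.05 kHz.
10.05 kHz ≤ fs/2 = 18.575 kHz, appears at 10.05 kHz.
47.2 kHz mod fs = 10.05 kHz.
10.05 kHz ≤ fs/2 = 18.575 kHz, appears at 10.05 kHz.
105.55 kHz mod fs = 31.25 kHz.
31.25 kHz > fs/2 = 18.575 kHz, folds to fs − 31.25 kHz = 5.9 kHz.
17.65 kHz ≤ fs/2 = 18.575 kHz, passes unchanged.
Distinct values: {5.9 kHz, 10.05 kHz, 17.65 kHz} → 3.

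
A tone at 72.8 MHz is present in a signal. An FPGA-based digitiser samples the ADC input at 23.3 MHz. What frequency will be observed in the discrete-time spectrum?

72.8 MHz mod fs = 2.9 MHz.
2.9 MHz ≤ fs/2 = 11.65 MHz, appears at 2.9 MHz.

2.9 MHz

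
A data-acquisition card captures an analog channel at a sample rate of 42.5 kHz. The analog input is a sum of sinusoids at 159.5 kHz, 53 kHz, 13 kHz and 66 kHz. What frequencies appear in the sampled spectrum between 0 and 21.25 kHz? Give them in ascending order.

fs/2 = 21.25 kHz.
159.5 kHz mod fs = 32 kHz.
32 kHz > fs/2 = 21.25 kHz, folds to fs − 32 kHz = 10.5 kHz.
53 kHz mod fs = 10.5 kHz.
10.5 kHz ≤ fs/2 = 21.25 kHz, appears at 10.5 kHz.
13 kHz ≤ fs/2 = 21.25 kHz, passes unchanged.
66 kHz mod fs = 23.5 kHz.
23.5 kHz > fs/2 = 21.25 kHz, folds to fs − 23.5 kHz = 19 kHz.
Distinct values: {10.5 kHz, 13 kHz, 19 kHz}.

10.5 kHz, 13 kHz, 19 kHz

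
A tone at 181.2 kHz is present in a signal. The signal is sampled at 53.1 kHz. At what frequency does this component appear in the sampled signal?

21.9 kHz

181.2 kHz mod fs = 21.9 kHz.
21.9 kHz ≤ fs/2 = 26.55 kHz, appears at 21.9 kHz.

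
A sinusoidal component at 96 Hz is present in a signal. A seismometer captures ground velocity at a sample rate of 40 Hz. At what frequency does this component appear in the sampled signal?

16 Hz

96 Hz mod fs = 16 Hz.
16 Hz ≤ fs/2 = 20 Hz, appears at 16 Hz.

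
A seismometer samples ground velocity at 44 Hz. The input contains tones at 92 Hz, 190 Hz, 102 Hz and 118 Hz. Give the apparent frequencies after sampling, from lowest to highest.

fs/2 = 22 Hz.
92 Hz mod fs = 4 Hz.
4 Hz ≤ fs/2 = 22 Hz, appears at 4 Hz.
190 Hz mod fs = 14 Hz.
14 Hz ≤ fs/2 = 22 Hz, appears at 14 Hz.
102 Hz mod fs = 14 Hz.
14 Hz ≤ fs/2 = 22 Hz, appears at 14 Hz.
118 Hz mod fs = 30 Hz.
30 Hz > fs/2 = 22 Hz, folds to fs − 30 Hz = 14 Hz.
Distinct values: {4 Hz, 14 Hz}.

4 Hz, 14 Hz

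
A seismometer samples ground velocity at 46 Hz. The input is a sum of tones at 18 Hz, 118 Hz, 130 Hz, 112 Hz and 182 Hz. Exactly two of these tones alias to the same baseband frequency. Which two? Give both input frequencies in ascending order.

112 Hz, 118 Hz

fs/2 = 23 Hz.
18 Hz ≤ fs/2 = 23 Hz, passes unchanged.
118 Hz mod fs = 26 Hz.
26 Hz > fs/2 = 23 Hz, folds to fs − 26 Hz = 20 Hz.
130 Hz mod fs = 38 Hz.
38 Hz > fs/2 = 23 Hz, folds to fs − 38 Hz = 8 Hz.
112 Hz mod fs = 20 Hz.
20 Hz ≤ fs/2 = 23 Hz, appears at 20 Hz.
182 Hz mod fs = 44 Hz.
44 Hz > fs/2 = 23 Hz, folds to fs − 44 Hz = 2 Hz.
112 Hz and 118 Hz both map to 20 Hz.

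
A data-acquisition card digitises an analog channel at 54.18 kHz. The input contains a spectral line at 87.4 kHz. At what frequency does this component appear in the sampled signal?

87.4 kHz mod fs = 33.22 kHz.
33.22 kHz > fs/2 = 27.09 kHz, folds to fs − 33.22 kHz = 20.96 kHz.

20.96 kHz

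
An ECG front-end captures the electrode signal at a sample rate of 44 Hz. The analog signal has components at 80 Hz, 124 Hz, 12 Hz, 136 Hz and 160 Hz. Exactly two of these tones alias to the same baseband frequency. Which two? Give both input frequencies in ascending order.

80 Hz, 124 Hz

fs/2 = 22 Hz.
80 Hz mod fs = 36 Hz.
36 Hz > fs/2 = 22 Hz, folds to fs − 36 Hz = 8 Hz.
124 Hz mod fs = 36 Hz.
36 Hz > fs/2 = 22 Hz, folds to fs − 36 Hz = 8 Hz.
12 Hz ≤ fs/2 = 22 Hz, passes unchanged.
136 Hz mod fs = 4 Hz.
4 Hz ≤ fs/2 = 22 Hz, appears at 4 Hz.
160 Hz mod fs = 28 Hz.
28 Hz > fs/2 = 22 Hz, folds to fs − 28 Hz = 16 Hz.
80 Hz and 124 Hz both map to 8 Hz.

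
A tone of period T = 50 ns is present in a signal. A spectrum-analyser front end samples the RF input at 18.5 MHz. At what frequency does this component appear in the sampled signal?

T = 50 ns → f = 1/T = 20 MHz.
20 MHz mod fs = 1.5 MHz.
1.5 MHz ≤ fs/2 = 9.25 MHz, appears at 1.5 MHz.

1.5 MHz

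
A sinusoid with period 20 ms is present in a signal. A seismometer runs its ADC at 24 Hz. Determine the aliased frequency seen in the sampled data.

2 Hz

T = 20 ms → f = 1/T = 50 Hz.
50 Hz mod fs = 2 Hz.
2 Hz ≤ fs/2 = 12 Hz, appears at 2 Hz.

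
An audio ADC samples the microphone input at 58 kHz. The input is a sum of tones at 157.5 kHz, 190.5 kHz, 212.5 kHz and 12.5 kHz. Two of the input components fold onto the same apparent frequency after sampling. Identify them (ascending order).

fs/2 = 29 kHz.
157.5 kHz mod fs = 41.5 kHz.
41.5 kHz > fs/2 = 29 kHz, folds to fs − 41.5 kHz = 16.5 kHz.
190.5 kHz mod fs = 16.5 kHz.
16.5 kHz ≤ fs/2 = 29 kHz, appears at 16.5 kHz.
212.5 kHz mod fs = 38.5 kHz.
38.5 kHz > fs/2 = 29 kHz, folds to fs − 38.5 kHz = 19.5 kHz.
12.5 kHz ≤ fs/2 = 29 kHz, passes unchanged.
157.5 kHz and 190.5 kHz both map to 16.5 kHz.

157.5 kHz, 190.5 kHz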